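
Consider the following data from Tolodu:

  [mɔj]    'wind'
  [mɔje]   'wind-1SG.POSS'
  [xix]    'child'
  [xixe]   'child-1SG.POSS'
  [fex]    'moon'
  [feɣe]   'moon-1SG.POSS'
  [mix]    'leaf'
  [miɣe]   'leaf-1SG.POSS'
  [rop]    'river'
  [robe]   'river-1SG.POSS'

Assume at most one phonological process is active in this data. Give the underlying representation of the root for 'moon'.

The stem for 'moon' ends in [x] in [fex] but [ɣ] in [feɣe].
Compare 'child', with invariant [x] in [xix] and [xixe]: an analysis with underlying /x/ and a rule producing [ɣ] before the 1SG.POSS suffix would wrongly predict alternation here too.
Therefore /ɣ/ is basic and [x] is derived by word-final obstruent devoicing (voiced obstruents become voiceless word-finally).

/feɣ/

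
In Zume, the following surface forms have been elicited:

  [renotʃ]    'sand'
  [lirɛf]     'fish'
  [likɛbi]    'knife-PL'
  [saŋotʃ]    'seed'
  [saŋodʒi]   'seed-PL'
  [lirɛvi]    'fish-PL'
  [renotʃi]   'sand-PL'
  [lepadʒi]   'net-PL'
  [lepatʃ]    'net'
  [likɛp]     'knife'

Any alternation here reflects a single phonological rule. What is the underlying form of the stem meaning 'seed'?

The stem for 'seed' ends in [dʒ] in [saŋodʒi] but [tʃ] in [saŋotʃ].
But 'sand' keeps [tʃ] in both environments ([renotʃi], [renotʃ]), so there is no rule changing /tʃ/ to [dʒ] before the PL suffix.
The alternation reflects word-final obstruent devoicing: voiced obstruents become voiceless word-finally. /dʒ/ is underlying.

/saŋodʒ/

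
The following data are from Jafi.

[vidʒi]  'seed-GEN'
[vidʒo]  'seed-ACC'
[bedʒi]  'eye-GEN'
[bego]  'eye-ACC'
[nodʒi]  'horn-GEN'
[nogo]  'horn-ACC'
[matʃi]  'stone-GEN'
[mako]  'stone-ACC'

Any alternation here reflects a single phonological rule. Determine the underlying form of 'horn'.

/nog/

'horn' shows [dʒ] ~ [g] at the end of the stem ([nodʒi] vs [nogo]).
The stem 'seed' ([vidʒi], [vidʒo]) shows [dʒ] unchanged in both environments, so [dʒ] cannot be basic with [g] derived before the ACC suffix.
The alternation reflects palatalization before a front vowel: /k/ and /g/ become palato-alveolar [tʃ] and [dʒ] before a front vowel. /g/ is underlying.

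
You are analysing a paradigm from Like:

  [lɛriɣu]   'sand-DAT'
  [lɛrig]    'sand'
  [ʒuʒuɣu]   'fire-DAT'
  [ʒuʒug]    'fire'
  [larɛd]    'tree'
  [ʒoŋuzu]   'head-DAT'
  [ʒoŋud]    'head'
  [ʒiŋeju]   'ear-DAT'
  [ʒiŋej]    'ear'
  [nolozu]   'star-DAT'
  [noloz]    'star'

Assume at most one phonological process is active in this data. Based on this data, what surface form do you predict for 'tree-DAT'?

The root 'head' surfaces as [ʒoŋuzu] and [ʒoŋud], with a stem-final [z] ~ [d] alternation.
If /z/ were underlying and a rule turned it into [d] in isolation, 'star' would also alternate; but it has [z] in both [nolozu] and [noloz].
The alternation reflects intervocalic spirantization: voiced stops become fricatives between vowels. /d/ is underlying.
From [larɛd] the stem 'tree' is /larɛd/; between vowels this yields [larɛzu].

[larɛzu]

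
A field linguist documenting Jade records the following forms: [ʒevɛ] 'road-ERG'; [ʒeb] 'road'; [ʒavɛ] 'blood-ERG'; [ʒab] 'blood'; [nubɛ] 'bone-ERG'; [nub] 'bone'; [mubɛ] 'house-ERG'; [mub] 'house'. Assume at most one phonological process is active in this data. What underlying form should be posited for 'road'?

In [ʒevɛ] and [ʒeb] the final segment of 'road' alternates: [v] ~ [b].
The stem 'bone' ([nubɛ], [nub]) shows [b] unchanged in both environments, so [b] cannot be basic with [v] derived before the ERG suffix.
The underlying segment must be /v/; voiced fricatives become stops word-finally, yielding [b] there.

/ʒev/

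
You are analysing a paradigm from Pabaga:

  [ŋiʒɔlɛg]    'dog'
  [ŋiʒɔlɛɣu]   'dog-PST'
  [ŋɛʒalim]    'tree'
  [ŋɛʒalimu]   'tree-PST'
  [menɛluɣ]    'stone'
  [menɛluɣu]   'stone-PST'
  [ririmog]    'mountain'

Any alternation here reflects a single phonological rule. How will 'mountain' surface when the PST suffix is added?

The root 'dog' surfaces as [ŋiʒɔlɛg] and [ŋiʒɔlɛɣu], with a stem-final [g] ~ [ɣ] alternation.
The stem 'stone' ([menɛluɣ], [menɛluɣu]) shows [ɣ] unchanged in both environments, so [ɣ] cannot be basic with [g] derived in isolation.
Therefore /g/ is basic and [ɣ] is derived by intervocalic spirantization (voiced stops become fricatives between vowels).
The one attested form of 'mountain', [ririmog], shows underlying /ririmog/. Applying the same rule between vowels gives [ririmoɣu].

[ririmoɣu]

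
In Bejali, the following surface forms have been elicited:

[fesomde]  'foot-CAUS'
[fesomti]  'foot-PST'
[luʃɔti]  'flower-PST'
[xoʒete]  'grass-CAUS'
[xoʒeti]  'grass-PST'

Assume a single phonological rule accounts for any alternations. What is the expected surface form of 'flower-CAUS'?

The CAUS morpheme has two allomorphs, [-de] and [-te].
The PST suffix, which begins with [t], is invariant after every stem; so [t] is not altered by any rule here.
So the underlying form is /-de/, and voiced stops become voiceless after a vowel.
After 'flower', which ends in a vowel, the suffix surfaces as [-te], giving [luʃɔte].

[luʃɔte]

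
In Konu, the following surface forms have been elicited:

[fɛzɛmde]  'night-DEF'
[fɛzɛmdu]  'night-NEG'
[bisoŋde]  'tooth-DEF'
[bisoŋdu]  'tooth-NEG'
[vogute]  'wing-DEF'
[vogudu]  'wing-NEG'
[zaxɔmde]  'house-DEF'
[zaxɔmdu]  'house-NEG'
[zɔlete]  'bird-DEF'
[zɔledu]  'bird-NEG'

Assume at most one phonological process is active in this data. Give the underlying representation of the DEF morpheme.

The DEF suffix surfaces as [-de] and [-te], depending on the final segment of the stem.
By contrast the NEG suffix keeps its initial [d] throughout — that segment must be underlying.
So the underlying form is /-te/, and voiceless stops become voiced after a nasal.

/-te/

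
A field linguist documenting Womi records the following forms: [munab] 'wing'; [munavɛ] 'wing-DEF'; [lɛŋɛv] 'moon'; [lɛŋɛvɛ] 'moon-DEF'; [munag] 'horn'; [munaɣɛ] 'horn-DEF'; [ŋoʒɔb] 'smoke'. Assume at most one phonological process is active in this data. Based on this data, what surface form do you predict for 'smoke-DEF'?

[ŋoʒɔvɛ]

'wing' shows [b] ~ [v] at the end of the stem ([munab] vs [munavɛ]).
But 'moon' keeps [v] in both environments ([lɛŋɛv], [lɛŋɛvɛ]), so there is no rule changing /v/ to [b] in isolation.
The alternation reflects intervocalic spirantization: voiced stops become fricatives between vowels. /b/ is underlying.
The one attested form of 'smoke', [ŋoʒɔb], shows underlying /ŋoʒɔb/. Applying the same rule between vowels gives [ŋoʒɔvɛ].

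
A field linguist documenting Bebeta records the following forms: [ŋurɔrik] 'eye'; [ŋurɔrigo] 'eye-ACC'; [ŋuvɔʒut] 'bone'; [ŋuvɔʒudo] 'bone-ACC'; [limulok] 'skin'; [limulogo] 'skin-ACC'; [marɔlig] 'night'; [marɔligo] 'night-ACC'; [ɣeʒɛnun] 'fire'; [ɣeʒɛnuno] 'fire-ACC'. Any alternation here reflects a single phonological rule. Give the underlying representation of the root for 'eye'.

The root 'eye' surfaces as [ŋurɔrik] and [ŋurɔrigo], with a stem-final [k] ~ [g] alternation.
Compare 'night', with invariant [g] in [marɔlig] and [marɔligo]: an analysis with underlying /g/ and a rule producing [k] in isolation would wrongly predict alternation here too.
The alternation reflects intervocalic voicing: voiceless stops become voiced between vowels. /k/ is underlying.
So 'eye' = /ŋurɔrik/.

/ŋurɔrik/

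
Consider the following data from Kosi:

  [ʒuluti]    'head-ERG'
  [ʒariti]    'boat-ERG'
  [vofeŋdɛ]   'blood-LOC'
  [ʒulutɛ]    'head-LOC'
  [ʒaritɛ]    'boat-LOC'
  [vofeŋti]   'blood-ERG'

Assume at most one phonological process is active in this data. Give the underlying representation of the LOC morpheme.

/-dɛ/

The LOC suffix surfaces as [-dɛ] and [-tɛ], depending on the final segment of the stem.
By contrast the ERG suffix keeps its initial [t] throughout — that segment must be underlying.
So the underlying form is /-dɛ/, and voiced stops become voiceless after a vowel.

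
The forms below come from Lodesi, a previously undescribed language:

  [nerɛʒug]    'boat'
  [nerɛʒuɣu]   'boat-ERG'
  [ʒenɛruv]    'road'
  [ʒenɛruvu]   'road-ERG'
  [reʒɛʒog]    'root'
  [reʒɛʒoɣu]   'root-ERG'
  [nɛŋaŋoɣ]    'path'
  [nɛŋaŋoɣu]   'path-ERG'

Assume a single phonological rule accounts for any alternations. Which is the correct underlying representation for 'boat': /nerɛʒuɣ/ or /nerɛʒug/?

The root 'boat' surfaces as [nerɛʒug] and [nerɛʒuɣu], with a stem-final [g] ~ [ɣ] alternation.
The stem 'path' ([nɛŋaŋoɣ], [nɛŋaŋoɣu]) shows [ɣ] unchanged in both environments, so [ɣ] cannot be basic with [g] derived in isolation.
So /g/ is underlying, and a rule of intervocalic spirantization — voiced stops become fricatives between vowels — gives [ɣ].

/nerɛʒug/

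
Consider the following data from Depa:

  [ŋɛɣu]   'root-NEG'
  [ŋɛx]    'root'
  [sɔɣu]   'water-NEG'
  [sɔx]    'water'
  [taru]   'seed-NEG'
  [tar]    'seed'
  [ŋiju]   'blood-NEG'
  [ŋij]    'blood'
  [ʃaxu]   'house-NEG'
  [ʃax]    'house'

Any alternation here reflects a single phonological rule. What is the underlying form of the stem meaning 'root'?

The root 'root' surfaces as [ŋɛɣu] and [ŋɛx], with a stem-final [ɣ] ~ [x] alternation.
Compare 'house', with invariant [x] in [ʃaxu] and [ʃax]: an analysis with underlying /x/ and a rule producing [ɣ] before the NEG suffix would wrongly predict alternation here too.
The underlying segment must be /ɣ/; voiced obstruents become voiceless word-finally, yielding [x] there.

/ŋɛɣ/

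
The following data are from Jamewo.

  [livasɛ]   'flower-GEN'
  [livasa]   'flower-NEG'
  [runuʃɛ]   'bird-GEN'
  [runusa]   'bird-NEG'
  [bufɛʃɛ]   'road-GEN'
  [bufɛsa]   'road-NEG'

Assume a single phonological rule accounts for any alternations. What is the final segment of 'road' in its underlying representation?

The stem for 'road' ends in [ʃ] in [bufɛʃɛ] but [s] in [bufɛsa].
If /s/ were underlying and a rule turned it into [ʃ] before the GEN suffix, 'flower' would also alternate; but it has [s] in both [livasɛ] and [livasa].
The alternation reflects depalatalization: palato-alveolar /ʃ/ becomes [s] when no front vowel follows. /ʃ/ is underlying.

/ʃ/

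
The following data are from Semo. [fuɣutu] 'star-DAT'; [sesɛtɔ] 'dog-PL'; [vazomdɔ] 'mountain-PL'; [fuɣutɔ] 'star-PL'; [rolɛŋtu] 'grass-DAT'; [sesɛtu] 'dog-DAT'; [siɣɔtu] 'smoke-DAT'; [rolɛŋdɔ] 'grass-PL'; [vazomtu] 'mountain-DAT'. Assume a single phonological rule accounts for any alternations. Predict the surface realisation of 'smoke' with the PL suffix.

The PL morpheme has two allomorphs, [-dɔ] and [-tɔ].
By contrast the DAT suffix keeps its initial [t] throughout — that segment must be underlying.
So the underlying form is /-dɔ/, and voiced stops become voiceless after a vowel.
After 'smoke', which ends in a vowel, the suffix surfaces as [-tɔ], giving [siɣɔtɔ].

[siɣɔtɔ]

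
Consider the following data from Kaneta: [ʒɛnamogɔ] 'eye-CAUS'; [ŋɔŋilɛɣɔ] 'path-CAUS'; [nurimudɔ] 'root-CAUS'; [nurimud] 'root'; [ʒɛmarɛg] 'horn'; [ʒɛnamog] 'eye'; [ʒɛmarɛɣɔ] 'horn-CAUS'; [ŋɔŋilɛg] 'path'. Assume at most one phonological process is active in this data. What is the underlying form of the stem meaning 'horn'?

/ʒɛmarɛɣ/

The stem for 'horn' ends in [g] in [ʒɛmarɛg] but [ɣ] in [ʒɛmarɛɣɔ].
If /g/ were underlying and a rule turned it into [ɣ] before the CAUS suffix, 'eye' would also alternate; but it has [g] in both [ʒɛnamog] and [ʒɛnamogɔ].
The underlying segment must be /ɣ/; voiced fricatives become stops word-finally, yielding [g] there.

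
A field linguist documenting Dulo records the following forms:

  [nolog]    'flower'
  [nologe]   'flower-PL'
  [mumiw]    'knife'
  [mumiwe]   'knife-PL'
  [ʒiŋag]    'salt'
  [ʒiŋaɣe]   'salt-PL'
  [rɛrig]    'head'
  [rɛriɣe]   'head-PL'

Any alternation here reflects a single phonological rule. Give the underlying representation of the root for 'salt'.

'salt' shows [g] ~ [ɣ] at the end of the stem ([ʒiŋag] vs [ʒiŋaɣe]).
Compare 'flower', with invariant [g] in [nolog] and [nologe]: an analysis with underlying /g/ and a rule producing [ɣ] before the PL suffix would wrongly predict alternation here too.
So /ɣ/ is underlying, and a rule of word-final hardening — voiced fricatives become stops word-finally — gives [g].
Hence 'salt' is /ʒiŋaɣ/ underlyingly.

/ʒiŋaɣ/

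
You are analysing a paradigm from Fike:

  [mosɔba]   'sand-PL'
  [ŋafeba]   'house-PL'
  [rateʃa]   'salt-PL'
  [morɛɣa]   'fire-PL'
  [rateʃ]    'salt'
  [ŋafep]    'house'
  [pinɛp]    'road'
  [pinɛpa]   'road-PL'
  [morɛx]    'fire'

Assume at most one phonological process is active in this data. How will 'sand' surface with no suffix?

'house' shows [b] ~ [p] at the end of the stem ([ŋafeba] vs [ŋafep]).
But 'road' keeps [p] in both environments ([pinɛpa], [pinɛp]), so there is no rule changing /p/ to [b] before the PL suffix.
So /b/ is underlying, and a rule of word-final obstruent devoicing — voiced obstruents become voiceless word-finally — gives [p].
From [mosɔba] the stem 'sand' is /mosɔb/; word-finally this yields [mosɔp].

[mosɔp]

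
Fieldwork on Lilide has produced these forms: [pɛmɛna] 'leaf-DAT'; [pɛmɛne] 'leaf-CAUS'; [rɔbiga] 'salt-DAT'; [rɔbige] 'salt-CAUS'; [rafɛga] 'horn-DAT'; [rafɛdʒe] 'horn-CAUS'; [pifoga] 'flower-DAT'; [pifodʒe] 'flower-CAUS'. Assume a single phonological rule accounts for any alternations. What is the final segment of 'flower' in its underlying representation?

/dʒ/

In [pifoga] and [pifodʒe] the final segment of 'flower' alternates: [g] ~ [dʒ].
Compare 'salt', with invariant [g] in [rɔbiga] and [rɔbige]: an analysis with underlying /g/ and a rule producing [dʒ] before the CAUS suffix would wrongly predict alternation here too.
So /dʒ/ is underlying, and a rule of depalatalization — palato-alveolar /dʒ/ becomes [g] when no front vowel follows — gives [g].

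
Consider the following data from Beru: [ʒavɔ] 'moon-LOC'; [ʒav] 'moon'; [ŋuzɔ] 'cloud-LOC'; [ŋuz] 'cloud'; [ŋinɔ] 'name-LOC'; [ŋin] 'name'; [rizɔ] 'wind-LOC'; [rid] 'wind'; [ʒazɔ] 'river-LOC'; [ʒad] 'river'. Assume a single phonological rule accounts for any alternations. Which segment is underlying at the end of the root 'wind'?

/d/

'wind' shows [z] ~ [d] at the end of the stem ([rizɔ] vs [rid]).
If /z/ were underlying and a rule turned it into [d] in isolation, 'cloud' would also alternate; but it has [z] in both [ŋuzɔ] and [ŋuz].
Therefore /d/ is basic and [z] is derived by intervocalic spirantization (voiced stops become fricatives between vowels).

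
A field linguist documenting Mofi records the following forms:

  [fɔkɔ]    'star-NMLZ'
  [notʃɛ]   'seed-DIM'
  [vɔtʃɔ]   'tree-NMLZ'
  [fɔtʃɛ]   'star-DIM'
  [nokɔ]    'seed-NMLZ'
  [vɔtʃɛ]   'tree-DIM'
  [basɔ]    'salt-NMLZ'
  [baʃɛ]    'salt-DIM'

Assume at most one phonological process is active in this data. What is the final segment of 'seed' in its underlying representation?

/k/

The stem for 'seed' ends in [k] in [nokɔ] but [tʃ] in [notʃɛ].
But 'tree' keeps [tʃ] in both environments ([vɔtʃɔ], [vɔtʃɛ]), so there is no rule changing /tʃ/ to [k] before the NMLZ suffix.
Therefore /k/ is basic and [tʃ] is derived by palatalization before a front vowel (/k/ and /s/ become palato-alveolar [tʃ] and [ʃ] before a front vowel).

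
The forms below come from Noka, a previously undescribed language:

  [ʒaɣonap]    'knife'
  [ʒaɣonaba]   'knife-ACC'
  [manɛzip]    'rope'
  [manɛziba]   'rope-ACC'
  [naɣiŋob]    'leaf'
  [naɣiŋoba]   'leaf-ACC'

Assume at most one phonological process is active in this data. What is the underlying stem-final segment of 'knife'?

The stem for 'knife' ends in [p] in [ʒaɣonap] but [b] in [ʒaɣonaba].
If /b/ were underlying and a rule turned it into [p] in isolation, 'leaf' would also alternate; but it has [b] in both [naɣiŋob] and [naɣiŋoba].
The underlying segment must be /p/; voiceless stops become voiced between vowels, yielding [b] there.

/p/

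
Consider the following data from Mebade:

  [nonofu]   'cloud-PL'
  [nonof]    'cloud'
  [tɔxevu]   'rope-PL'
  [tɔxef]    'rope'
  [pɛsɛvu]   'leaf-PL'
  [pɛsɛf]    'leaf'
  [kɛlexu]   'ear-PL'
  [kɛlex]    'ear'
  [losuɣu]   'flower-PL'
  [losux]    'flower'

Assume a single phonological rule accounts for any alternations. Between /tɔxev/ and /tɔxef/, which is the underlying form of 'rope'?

/tɔxev/

In [tɔxevu] and [tɔxef] the final segment of 'rope' alternates: [v] ~ [f].
Compare 'cloud', with invariant [f] in [nonofu] and [nonof]: an analysis with underlying /f/ and a rule producing [v] before the PL suffix would wrongly predict alternation here too.
The alternation reflects word-final obstruent devoicing: voiced obstruents become voiceless word-finally. /v/ is underlying.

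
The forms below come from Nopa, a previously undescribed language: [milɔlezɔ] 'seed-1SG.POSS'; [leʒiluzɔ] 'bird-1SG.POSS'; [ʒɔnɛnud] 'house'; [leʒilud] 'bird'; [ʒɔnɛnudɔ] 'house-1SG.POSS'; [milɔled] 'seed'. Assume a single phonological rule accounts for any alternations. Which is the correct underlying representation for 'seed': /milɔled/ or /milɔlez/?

'seed' shows [z] ~ [d] at the end of the stem ([milɔlezɔ] vs [milɔled]).
But 'house' keeps [d] in both environments ([ʒɔnɛnudɔ], [ʒɔnɛnud]), so there is no rule changing /d/ to [z] before the 1SG.POSS suffix.
The alternation reflects word-final hardening: voiced fricatives become stops word-finally. /z/ is underlying.

/milɔlez/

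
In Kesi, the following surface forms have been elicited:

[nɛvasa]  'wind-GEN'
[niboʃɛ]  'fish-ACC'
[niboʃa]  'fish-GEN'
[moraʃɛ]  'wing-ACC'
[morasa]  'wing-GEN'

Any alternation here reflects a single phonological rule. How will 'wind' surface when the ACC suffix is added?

[nɛvaʃɛ]

'wing' shows [ʃ] ~ [s] at the end of the stem ([moraʃɛ] vs [morasa]).
But 'fish' keeps [ʃ] in both environments ([niboʃɛ], [niboʃa]), so there is no rule changing /ʃ/ to [s] before the GEN suffix.
So /s/ is underlying, and a rule of palatalization before a front vowel — /s/ becomes palato-alveolar [ʃ] before a front vowel — gives [ʃ].
The one attested form of 'wind', [nɛvasa], shows underlying /nɛvas/. Applying the same rule before a front vowel gives [nɛvaʃɛ].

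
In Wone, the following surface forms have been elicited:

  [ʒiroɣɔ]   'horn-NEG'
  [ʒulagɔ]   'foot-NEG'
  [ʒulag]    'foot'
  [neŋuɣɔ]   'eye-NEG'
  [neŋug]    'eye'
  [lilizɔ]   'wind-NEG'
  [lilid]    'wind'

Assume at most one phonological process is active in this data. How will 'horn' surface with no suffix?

[ʒirog]

In [neŋuɣɔ] and [neŋug] the final segment of 'eye' alternates: [ɣ] ~ [g].
If /g/ were underlying and a rule turned it into [ɣ] before the NEG suffix, 'foot' would also alternate; but it has [g] in both [ʒulagɔ] and [ʒulag].
The alternation reflects word-final hardening: voiced fricatives become stops word-finally. /ɣ/ is underlying.
The one attested form of 'horn', [ʒiroɣɔ], shows underlying /ʒiroɣ/. Applying the same rule word-finally gives [ʒirog].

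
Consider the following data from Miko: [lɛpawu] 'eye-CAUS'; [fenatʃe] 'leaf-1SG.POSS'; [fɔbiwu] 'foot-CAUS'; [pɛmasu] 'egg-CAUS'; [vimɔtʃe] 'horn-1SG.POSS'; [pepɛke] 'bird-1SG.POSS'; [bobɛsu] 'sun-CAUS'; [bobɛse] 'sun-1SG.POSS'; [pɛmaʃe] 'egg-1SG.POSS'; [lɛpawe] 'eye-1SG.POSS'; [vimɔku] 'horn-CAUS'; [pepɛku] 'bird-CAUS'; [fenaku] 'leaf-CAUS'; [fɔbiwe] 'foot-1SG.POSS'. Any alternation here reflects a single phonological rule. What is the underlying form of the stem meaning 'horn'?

The stem for 'horn' ends in [tʃ] in [vimɔtʃe] but [k] in [vimɔku].
The stem 'bird' ([pepɛke], [pepɛku]) shows [k] unchanged in both environments, so [k] cannot be basic with [tʃ] derived before the 1SG.POSS suffix.
The underlying segment must be /tʃ/; palato-alveolar /tʃ/ and /ʃ/ become [k] and [s] when no front vowel follows, yielding [k] there.
The underlying form of 'horn' is therefore /vimɔtʃ/.

/vimɔtʃ/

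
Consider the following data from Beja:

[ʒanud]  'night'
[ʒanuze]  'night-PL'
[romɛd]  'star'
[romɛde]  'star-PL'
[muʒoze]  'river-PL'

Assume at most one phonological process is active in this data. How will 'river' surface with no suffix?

[muʒod]

The stem for 'night' ends in [d] in [ʒanud] but [z] in [ʒanuze].
Compare 'star', with invariant [d] in [romɛd] and [romɛde]: an analysis with underlying /d/ and a rule producing [z] before the PL suffix would wrongly predict alternation here too.
Therefore /z/ is basic and [d] is derived by word-final hardening (voiced fricatives become stops word-finally).
From [muʒoze] the stem 'river' is /muʒoz/; word-finally this yields [muʒod].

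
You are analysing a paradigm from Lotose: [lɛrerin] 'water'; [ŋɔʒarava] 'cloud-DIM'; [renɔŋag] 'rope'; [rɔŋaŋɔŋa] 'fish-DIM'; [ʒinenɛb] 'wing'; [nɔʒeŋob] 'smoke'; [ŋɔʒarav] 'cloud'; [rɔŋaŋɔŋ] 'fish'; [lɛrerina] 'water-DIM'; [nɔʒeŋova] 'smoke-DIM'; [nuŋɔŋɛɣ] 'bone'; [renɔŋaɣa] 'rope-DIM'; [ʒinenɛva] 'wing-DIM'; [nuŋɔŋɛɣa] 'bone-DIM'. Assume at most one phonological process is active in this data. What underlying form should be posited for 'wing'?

The root 'wing' surfaces as [ʒinenɛva] and [ʒinenɛb], with a stem-final [v] ~ [b] alternation.
The stem 'cloud' ([ŋɔʒarava], [ŋɔʒarav]) shows [v] unchanged in both environments, so [v] cannot be basic with [b] derived in isolation.
Therefore /b/ is basic and [v] is derived by intervocalic spirantization (voiced stops become fricatives between vowels).

/ʒinenɛb/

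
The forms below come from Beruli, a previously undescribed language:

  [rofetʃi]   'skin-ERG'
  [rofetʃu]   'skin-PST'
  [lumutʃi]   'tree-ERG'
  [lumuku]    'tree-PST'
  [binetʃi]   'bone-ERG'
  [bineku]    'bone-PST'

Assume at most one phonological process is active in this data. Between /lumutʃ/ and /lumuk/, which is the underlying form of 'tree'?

/lumuk/

In [lumutʃi] and [lumuku] the final segment of 'tree' alternates: [tʃ] ~ [k].
But 'skin' keeps [tʃ] in both environments ([rofetʃi], [rofetʃu]), so there is no rule changing /tʃ/ to [k] before the PST suffix.
So /k/ is underlying, and a rule of palatalization before a front vowel — /k/ becomes palato-alveolar [tʃ] before a front vowel — gives [tʃ].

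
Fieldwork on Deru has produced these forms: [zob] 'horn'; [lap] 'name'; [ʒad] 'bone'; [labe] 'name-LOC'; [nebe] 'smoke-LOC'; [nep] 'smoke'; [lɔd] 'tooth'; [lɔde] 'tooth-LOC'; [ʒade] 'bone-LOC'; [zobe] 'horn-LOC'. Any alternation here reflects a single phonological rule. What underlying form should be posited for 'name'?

In [lap] and [labe] the final segment of 'name' alternates: [p] ~ [b].
The stem 'horn' ([zob], [zobe]) shows [b] unchanged in both environments, so [b] cannot be basic with [p] derived in isolation.
So /p/ is underlying, and a rule of intervocalic voicing — voiceless stops become voiced between vowels — gives [b].
Hence 'name' is /lap/ underlyingly.

/lap/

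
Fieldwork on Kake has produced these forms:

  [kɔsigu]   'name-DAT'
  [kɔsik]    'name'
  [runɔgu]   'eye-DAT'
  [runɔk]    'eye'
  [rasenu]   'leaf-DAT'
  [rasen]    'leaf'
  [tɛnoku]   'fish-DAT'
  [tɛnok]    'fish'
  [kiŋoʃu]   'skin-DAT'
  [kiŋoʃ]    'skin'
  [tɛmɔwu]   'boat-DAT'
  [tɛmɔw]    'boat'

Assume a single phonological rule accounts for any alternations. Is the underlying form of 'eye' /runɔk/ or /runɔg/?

/runɔg/

The stem for 'eye' ends in [g] in [runɔgu] but [k] in [runɔk].
If /k/ were underlying and a rule turned it into [g] before the DAT suffix, 'fish' would also alternate; but it has [k] in both [tɛnoku] and [tɛnok].
The alternation reflects word-final obstruent devoicing: voiced obstruents become voiceless word-finally. /g/ is underlying.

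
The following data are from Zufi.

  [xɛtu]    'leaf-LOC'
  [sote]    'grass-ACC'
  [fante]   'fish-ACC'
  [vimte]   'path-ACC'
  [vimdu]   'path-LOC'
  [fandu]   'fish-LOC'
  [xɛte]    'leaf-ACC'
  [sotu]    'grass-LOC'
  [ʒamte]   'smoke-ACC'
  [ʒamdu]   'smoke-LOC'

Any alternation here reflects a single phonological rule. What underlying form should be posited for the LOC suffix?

The LOC morpheme has two allomorphs, [-du] and [-tu].
By contrast the ACC suffix keeps its initial [t] throughout — that segment must be underlying.
So the underlying form is /-du/, and voiced stops become voiceless after a vowel.

/-du/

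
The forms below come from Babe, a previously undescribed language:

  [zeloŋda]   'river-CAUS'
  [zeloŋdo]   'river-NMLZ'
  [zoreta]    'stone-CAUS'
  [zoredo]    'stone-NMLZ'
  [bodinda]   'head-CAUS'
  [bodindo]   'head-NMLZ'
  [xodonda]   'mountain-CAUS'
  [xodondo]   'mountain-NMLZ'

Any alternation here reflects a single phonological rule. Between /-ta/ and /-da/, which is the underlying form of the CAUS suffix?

The CAUS suffix surfaces as [-da] and [-ta], depending on the final segment of the stem.
The NMLZ suffix, which begins with [d], is invariant after every stem; so [d] is not altered by any rule here.
The CAUS suffix is therefore /-ta/ underlyingly, with post-nasal voicing: voiceless stops become voiced after a nasal.

/-ta/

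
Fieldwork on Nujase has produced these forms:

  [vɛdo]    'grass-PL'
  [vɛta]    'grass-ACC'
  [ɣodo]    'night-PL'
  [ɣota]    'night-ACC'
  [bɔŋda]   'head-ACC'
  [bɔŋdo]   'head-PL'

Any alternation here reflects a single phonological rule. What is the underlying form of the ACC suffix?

The ACC suffix surfaces as [-da] and [-ta], depending on the final segment of the stem.
The PL suffix, which begins with [d], is invariant after every stem; so [d] is not altered by any rule here.
The ACC suffix is therefore /-ta/ underlyingly, with post-nasal voicing: voiceless stops become voiced after a nasal.

/-ta/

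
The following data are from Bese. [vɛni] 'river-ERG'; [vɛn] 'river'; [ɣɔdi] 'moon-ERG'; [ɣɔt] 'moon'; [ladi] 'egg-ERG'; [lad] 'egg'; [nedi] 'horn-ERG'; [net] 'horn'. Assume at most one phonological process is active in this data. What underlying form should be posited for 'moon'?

/ɣɔt/

'moon' shows [d] ~ [t] at the end of the stem ([ɣɔdi] vs [ɣɔt]).
But 'egg' keeps [d] in both environments ([ladi], [lad]), so there is no rule changing /d/ to [t] in isolation.
The underlying segment must be /t/; voiceless stops become voiced between vowels, yielding [d] there.
Hence 'moon' is /ɣɔt/ underlyingly.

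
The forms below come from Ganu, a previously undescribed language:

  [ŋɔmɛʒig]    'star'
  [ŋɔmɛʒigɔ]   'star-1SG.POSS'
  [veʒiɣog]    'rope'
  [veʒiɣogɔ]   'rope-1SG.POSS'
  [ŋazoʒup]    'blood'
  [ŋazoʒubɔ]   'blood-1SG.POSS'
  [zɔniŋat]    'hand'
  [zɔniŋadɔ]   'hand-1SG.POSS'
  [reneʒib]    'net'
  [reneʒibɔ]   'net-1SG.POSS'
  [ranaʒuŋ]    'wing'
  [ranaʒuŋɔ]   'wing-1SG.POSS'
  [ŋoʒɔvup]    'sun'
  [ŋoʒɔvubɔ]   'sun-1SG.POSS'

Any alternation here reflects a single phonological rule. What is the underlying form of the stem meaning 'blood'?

The stem for 'blood' ends in [p] in [ŋazoʒup] but [b] in [ŋazoʒubɔ].
But 'net' keeps [b] in both environments ([reneʒib], [reneʒibɔ]), so there is no rule changing /b/ to [p] in isolation.
The alternation reflects intervocalic voicing: voiceless stops become voiced between vowels. /p/ is underlying.

/ŋazoʒup/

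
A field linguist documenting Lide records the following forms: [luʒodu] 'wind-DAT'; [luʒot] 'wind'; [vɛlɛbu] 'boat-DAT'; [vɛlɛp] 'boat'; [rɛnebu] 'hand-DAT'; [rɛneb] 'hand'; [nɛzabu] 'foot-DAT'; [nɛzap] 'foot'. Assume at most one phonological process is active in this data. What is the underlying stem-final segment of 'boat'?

The stem for 'boat' ends in [b] in [vɛlɛbu] but [p] in [vɛlɛp].
Compare 'hand', with invariant [b] in [rɛnebu] and [rɛneb]: an analysis with underlying /b/ and a rule producing [p] in isolation would wrongly predict alternation here too.
Therefore /p/ is basic and [b] is derived by intervocalic voicing (voiceless stops become voiced between vowels).

/p/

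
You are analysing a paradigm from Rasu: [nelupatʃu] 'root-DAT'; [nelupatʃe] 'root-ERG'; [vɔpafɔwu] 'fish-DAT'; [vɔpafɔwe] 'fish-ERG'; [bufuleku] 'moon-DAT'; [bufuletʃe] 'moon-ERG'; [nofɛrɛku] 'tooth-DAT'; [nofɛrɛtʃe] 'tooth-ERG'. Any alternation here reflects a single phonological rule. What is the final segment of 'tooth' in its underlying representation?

/k/

The root 'tooth' surfaces as [nofɛrɛku] and [nofɛrɛtʃe], with a stem-final [k] ~ [tʃ] alternation.
The stem 'root' ([nelupatʃu], [nelupatʃe]) shows [tʃ] unchanged in both environments, so [tʃ] cannot be basic with [k] derived before the DAT suffix.
Therefore /k/ is basic and [tʃ] is derived by palatalization before a front vowel (/k/ becomes palato-alveolar [tʃ] before a front vowel).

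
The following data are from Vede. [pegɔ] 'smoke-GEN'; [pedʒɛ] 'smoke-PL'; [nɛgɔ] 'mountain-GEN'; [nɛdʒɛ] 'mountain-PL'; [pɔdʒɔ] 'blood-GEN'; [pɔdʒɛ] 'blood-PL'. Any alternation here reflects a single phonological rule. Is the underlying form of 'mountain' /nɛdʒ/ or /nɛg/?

'mountain' shows [g] ~ [dʒ] at the end of the stem ([nɛgɔ] vs [nɛdʒɛ]).
If /dʒ/ were underlying and a rule turned it into [g] before the GEN suffix, 'blood' would also alternate; but it has [dʒ] in both [pɔdʒɔ] and [pɔdʒɛ].
The underlying segment must be /g/; /g/ becomes palato-alveolar [dʒ] before a front vowel, yielding [dʒ] there.

/nɛg/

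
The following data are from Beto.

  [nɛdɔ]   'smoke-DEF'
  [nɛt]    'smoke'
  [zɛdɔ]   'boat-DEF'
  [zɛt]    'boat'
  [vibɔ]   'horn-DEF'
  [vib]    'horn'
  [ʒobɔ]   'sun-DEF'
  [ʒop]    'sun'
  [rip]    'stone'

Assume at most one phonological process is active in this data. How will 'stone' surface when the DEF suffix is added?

[ribɔ]

The root 'sun' surfaces as [ʒobɔ] and [ʒop], with a stem-final [b] ~ [p] alternation.
The stem 'horn' ([vibɔ], [vib]) shows [b] unchanged in both environments, so [b] cannot be basic with [p] derived in isolation.
Therefore /p/ is basic and [b] is derived by intervocalic voicing (voiceless stops become voiced between vowels).
From [rip] the stem 'stone' is /rip/; between vowels this yields [ribɔ].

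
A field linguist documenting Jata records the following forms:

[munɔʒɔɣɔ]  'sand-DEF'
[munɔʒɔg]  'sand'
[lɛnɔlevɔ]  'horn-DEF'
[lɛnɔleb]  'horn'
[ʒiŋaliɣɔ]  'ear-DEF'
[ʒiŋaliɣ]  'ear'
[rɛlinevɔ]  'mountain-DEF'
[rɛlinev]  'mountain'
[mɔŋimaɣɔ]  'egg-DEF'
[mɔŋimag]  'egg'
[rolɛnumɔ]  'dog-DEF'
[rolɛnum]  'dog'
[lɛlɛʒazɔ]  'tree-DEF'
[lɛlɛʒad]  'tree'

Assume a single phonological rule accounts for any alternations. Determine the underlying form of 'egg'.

The stem for 'egg' ends in [ɣ] in [mɔŋimaɣɔ] but [g] in [mɔŋimag].
The stem 'ear' ([ʒiŋaliɣɔ], [ʒiŋaliɣ]) shows [ɣ] unchanged in both environments, so [ɣ] cannot be basic with [g] derived in isolation.
The alternation reflects intervocalic spirantization: voiced stops become fricatives between vowels. /g/ is underlying.

/mɔŋimag/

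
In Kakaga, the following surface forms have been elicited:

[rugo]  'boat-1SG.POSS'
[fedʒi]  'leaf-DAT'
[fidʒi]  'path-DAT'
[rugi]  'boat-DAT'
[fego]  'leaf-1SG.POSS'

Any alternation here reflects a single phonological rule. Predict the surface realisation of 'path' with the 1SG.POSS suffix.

'leaf' shows [g] ~ [dʒ] at the end of the stem ([fego] vs [fedʒi]).
Compare 'boat', with invariant [g] in [rugo] and [rugi]: an analysis with underlying /g/ and a rule producing [dʒ] before the DAT suffix would wrongly predict alternation here too.
The alternation reflects depalatalization: palato-alveolar /dʒ/ becomes [g] when no front vowel follows. /dʒ/ is underlying.
From [fidʒi] the stem 'path' is /fidʒ/; when no front vowel follows this yields [figo].

[figo]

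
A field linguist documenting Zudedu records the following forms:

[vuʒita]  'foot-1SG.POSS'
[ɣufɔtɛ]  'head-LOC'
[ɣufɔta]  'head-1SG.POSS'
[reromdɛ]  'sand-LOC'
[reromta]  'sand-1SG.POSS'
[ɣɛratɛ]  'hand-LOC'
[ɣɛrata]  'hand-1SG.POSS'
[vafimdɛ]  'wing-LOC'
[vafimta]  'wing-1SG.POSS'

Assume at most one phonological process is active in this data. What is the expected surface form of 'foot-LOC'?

[vuʒitɛ]

The LOC suffix surfaces as [-dɛ] and [-tɛ], depending on the final segment of the stem.
The 1SG.POSS suffix, which begins with [t], is invariant after every stem; so [t] is not altered by any rule here.
The LOC suffix is therefore /-dɛ/ underlyingly, with post-vocalic devoicing: voiced stops become voiceless after a vowel.
After 'foot', which ends in a vowel, the suffix surfaces as [-tɛ], giving [vuʒitɛ].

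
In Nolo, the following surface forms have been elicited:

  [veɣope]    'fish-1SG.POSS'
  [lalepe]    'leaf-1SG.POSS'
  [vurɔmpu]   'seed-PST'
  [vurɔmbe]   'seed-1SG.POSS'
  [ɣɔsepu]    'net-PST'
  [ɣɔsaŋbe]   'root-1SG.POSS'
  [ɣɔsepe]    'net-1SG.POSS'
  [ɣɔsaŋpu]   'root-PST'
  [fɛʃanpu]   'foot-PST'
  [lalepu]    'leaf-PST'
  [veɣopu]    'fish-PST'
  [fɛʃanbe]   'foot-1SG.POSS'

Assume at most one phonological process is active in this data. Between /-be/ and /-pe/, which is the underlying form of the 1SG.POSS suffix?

/-be/

The 1SG.POSS morpheme has two allomorphs, [-be] and [-pe].
By contrast the PST suffix keeps its initial [p] throughout — that segment must be underlying.
The 1SG.POSS suffix is therefore /-be/ underlyingly, with post-vocalic devoicing: voiced stops become voiceless after a vowel.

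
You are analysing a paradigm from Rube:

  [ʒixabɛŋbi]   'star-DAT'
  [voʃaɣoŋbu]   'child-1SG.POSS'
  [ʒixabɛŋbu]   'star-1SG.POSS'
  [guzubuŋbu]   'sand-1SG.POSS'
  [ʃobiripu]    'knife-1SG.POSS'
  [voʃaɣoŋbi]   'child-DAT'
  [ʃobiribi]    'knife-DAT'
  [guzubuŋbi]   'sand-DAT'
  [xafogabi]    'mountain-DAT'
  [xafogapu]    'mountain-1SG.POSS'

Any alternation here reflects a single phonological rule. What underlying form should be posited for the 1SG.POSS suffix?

/-pu/

The 1SG.POSS suffix surfaces as [-bu] and [-pu], depending on the final segment of the stem.
The DAT suffix, which begins with [b], is invariant after every stem; so [b] is not altered by any rule here.
The 1SG.POSS suffix is therefore /-pu/ underlyingly, with post-nasal voicing: voiceless stops become voiced after a nasal.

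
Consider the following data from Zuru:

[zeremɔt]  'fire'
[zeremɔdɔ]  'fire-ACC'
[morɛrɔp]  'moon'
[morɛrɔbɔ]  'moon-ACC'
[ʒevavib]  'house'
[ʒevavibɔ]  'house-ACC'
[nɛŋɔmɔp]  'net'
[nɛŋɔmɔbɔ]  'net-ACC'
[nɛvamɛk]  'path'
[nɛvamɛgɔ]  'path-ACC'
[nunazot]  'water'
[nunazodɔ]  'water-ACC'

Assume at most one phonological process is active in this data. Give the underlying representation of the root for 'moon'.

/morɛrɔp/

The stem for 'moon' ends in [p] in [morɛrɔp] but [b] in [morɛrɔbɔ].
If /b/ were underlying and a rule turned it into [p] in isolation, 'house' would also alternate; but it has [b] in both [ʒevavib] and [ʒevavibɔ].
The alternation reflects intervocalic voicing: voiceless stops become voiced between vowels. /p/ is underlying.
The underlying form of 'moon' is therefore /morɛrɔp/.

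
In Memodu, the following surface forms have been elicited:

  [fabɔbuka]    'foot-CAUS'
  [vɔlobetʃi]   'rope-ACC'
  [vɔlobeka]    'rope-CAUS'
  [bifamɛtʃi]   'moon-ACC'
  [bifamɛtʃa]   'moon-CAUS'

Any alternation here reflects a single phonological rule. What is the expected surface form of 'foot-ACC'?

[fabɔbutʃi]

The root 'rope' surfaces as [vɔlobetʃi] and [vɔlobeka], with a stem-final [tʃ] ~ [k] alternation.
Compare 'moon', with invariant [tʃ] in [bifamɛtʃi] and [bifamɛtʃa]: an analysis with underlying /tʃ/ and a rule producing [k] before the CAUS suffix would wrongly predict alternation here too.
The alternation reflects palatalization before a front vowel: /k/ becomes palato-alveolar [tʃ] before a front vowel. /k/ is underlying.
From [fabɔbuka] the stem 'foot' is /fabɔbuk/; before a front vowel this yields [fabɔbutʃi].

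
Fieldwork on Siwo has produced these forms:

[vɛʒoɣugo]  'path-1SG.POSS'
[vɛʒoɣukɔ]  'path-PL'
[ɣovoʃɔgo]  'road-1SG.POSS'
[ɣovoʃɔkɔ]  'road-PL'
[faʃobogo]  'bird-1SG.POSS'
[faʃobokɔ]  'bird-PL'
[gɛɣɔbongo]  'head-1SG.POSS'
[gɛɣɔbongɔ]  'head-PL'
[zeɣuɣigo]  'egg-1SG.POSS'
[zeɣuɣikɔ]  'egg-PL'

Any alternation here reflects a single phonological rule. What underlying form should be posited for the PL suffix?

/-kɔ/

The PL morpheme has two allomorphs, [-gɔ] and [-kɔ].
The 1SG.POSS suffix, which begins with [g], is invariant after every stem; so [g] is not altered by any rule here.
So the underlying form is /-kɔ/, and voiceless stops become voiced after a nasal.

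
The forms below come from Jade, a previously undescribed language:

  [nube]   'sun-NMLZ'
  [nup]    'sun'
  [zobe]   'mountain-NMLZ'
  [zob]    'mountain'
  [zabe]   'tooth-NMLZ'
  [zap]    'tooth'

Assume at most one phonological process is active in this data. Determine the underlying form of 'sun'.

'sun' shows [b] ~ [p] at the end of the stem ([nube] vs [nup]).
But 'mountain' keeps [b] in both environments ([zobe], [zob]), so there is no rule changing /b/ to [p] in isolation.
The underlying segment must be /p/; voiceless stops become voiced between vowels, yielding [b] there.
The underlying form of 'sun' is therefore /nup/.

/nup/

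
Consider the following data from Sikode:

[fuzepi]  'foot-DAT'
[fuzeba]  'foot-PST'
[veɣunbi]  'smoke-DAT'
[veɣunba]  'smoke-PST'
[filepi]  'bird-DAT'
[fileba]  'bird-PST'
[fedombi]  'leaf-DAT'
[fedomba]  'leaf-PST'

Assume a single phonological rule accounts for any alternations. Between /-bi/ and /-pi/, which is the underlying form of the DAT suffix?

/-pi/

The DAT morpheme has two allomorphs, [-bi] and [-pi].
The PST suffix, which begins with [b], is invariant after every stem; so [b] is not altered by any rule here.
So the underlying form is /-pi/, and voiceless stops become voiced after a nasal.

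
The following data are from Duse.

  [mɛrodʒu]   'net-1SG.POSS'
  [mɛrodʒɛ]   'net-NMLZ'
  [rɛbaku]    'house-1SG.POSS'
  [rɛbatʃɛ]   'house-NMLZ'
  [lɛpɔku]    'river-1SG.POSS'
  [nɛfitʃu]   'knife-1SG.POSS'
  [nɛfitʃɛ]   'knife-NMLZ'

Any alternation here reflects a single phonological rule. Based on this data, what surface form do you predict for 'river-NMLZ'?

The stem for 'house' ends in [k] in [rɛbaku] but [tʃ] in [rɛbatʃɛ].
If /tʃ/ were underlying and a rule turned it into [k] before the 1SG.POSS suffix, 'knife' would also alternate; but it has [tʃ] in both [nɛfitʃu] and [nɛfitʃɛ].
The alternation reflects palatalization before a front vowel: /k/ becomes palato-alveolar [tʃ] before a front vowel. /k/ is underlying.
The one attested form of 'river', [lɛpɔku], shows underlying /lɛpɔk/. Applying the same rule before a front vowel gives [lɛpɔtʃɛ].

[lɛpɔtʃɛ]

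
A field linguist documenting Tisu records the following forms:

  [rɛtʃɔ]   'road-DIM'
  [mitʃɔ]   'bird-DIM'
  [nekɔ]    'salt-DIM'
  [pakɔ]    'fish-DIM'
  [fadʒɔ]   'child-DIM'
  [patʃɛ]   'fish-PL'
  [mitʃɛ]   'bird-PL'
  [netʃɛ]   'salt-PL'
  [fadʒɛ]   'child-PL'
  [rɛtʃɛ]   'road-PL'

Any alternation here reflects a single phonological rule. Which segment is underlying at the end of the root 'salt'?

'salt' shows [tʃ] ~ [k] at the end of the stem ([netʃɛ] vs [nekɔ]).
But 'bird' keeps [tʃ] in both environments ([mitʃɛ], [mitʃɔ]), so there is no rule changing /tʃ/ to [k] before the DIM suffix.
Therefore /k/ is basic and [tʃ] is derived by palatalization before a front vowel (/k/ becomes palato-alveolar [tʃ] before a front vowel).

/k/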